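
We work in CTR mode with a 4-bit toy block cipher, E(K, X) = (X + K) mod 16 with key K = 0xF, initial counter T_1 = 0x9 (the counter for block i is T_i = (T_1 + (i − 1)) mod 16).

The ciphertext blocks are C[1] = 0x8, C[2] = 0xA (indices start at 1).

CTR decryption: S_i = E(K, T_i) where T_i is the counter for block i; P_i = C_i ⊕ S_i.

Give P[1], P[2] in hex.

P[1] = 0x0, P[2] = 0x3

P[1]: T = 0x9, S = E(K, T) = 0x8; 0x8 ⊕ 0x8 = 0x0.
P[2]: T = 0xA, S = E(K, T) = 0x9; 0xA ⊕ 0x9 = 0x3.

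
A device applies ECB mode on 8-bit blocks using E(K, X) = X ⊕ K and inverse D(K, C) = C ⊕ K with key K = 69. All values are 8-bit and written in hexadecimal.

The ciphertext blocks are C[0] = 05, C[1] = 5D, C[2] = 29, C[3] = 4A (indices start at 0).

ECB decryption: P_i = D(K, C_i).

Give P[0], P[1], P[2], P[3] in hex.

P[0] = 6C, P[1] = 34, P[2] = 40, P[3] = 23

P[0]: D(K, 05) = 6C.
P[1]: D(K, 5D) = 34.
P[2]: D(K, 29) = 40.
P[3]: D(K, 4A) = 23.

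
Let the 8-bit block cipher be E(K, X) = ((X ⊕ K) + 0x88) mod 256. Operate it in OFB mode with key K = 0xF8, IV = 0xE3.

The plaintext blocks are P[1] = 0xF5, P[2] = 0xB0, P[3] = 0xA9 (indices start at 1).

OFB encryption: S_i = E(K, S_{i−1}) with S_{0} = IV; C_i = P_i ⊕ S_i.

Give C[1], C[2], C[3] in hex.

C[1]: S = E(K, 0xE3) = 0xA3; 0xF5 ⊕ 0xA3 = 0x56.
C[2]: S = E(K, 0xA3) = 0xE3; 0xB0 ⊕ 0xE3 = 0x53.
C[3]: S = E(K, 0xE3) = 0xA3; 0xA9 ⊕ 0xA3 = 0x0A.

C[1] = 0x56, C[2] = 0x53, C[3] = 0x0A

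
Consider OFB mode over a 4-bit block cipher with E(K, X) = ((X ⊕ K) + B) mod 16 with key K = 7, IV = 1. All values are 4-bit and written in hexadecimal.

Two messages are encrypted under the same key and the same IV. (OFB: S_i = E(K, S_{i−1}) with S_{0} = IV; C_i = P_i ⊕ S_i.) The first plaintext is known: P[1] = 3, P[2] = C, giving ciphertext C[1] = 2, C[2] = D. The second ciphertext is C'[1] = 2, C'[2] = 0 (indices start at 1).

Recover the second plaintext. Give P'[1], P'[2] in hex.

In OFB with a reused IV, both messages share the same keystream S_i, so C_i ⊕ C'_i = P_i ⊕ P'_i and thus P'_i = P_i ⊕ C_i ⊕ C'_i.
P'[1]: 3 ⊕ 2 ⊕ 2 = 3.
P'[2]: C ⊕ D ⊕ 0 = 1.

P'[1] = 3, P'[2] = 1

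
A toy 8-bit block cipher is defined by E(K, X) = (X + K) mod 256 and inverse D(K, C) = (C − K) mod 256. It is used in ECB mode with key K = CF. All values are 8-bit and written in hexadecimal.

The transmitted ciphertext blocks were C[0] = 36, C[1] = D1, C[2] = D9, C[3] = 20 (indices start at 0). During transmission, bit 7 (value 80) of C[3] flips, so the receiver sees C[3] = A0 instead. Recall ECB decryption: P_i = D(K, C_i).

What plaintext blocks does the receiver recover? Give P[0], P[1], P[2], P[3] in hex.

Only C[3] changed, to A0. In ECB, a change in C_i affects only P_i. Decrypting the received ciphertext:
P[0]: D(K, 36) = 67.
P[1]: D(K, D1) = 02.
P[2]: D(K, D9) = 0A.
P[3]: D(K, A0) = D1.
Blocks that differ from the original plaintext: P[3].

P[0] = 67, P[1] = 02, P[2] = 0A, P[3] = D1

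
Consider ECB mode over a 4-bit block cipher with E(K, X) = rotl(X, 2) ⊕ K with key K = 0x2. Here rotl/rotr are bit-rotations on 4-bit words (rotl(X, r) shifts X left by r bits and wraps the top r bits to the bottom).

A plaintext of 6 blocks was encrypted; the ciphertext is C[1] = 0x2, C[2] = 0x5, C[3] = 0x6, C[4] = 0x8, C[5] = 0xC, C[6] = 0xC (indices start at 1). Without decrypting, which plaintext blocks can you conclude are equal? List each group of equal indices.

ECB encrypts each block independently with the same key, so equal ciphertext blocks imply equal plaintext blocks.
C[5] = C[6] = 0xC, so P[5] = P[6].

P[5] = P[6]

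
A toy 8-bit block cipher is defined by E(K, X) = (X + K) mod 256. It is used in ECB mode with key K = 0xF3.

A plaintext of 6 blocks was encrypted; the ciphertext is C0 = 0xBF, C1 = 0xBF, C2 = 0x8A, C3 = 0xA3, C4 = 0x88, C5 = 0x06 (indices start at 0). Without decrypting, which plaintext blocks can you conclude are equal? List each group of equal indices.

P0 = P1

ECB encrypts each block independently with the same key, so equal ciphertext blocks imply equal plaintext blocks.
C0 = C1 = 0xBF, so P0 = P1.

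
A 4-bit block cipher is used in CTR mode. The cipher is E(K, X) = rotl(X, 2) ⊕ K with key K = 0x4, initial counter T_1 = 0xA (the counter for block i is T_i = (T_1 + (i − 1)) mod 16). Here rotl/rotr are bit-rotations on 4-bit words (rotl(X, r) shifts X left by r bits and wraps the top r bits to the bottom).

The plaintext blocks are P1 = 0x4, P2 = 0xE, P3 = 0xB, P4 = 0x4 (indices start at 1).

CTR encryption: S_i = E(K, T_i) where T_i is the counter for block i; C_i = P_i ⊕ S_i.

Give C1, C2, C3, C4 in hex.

C1 = 0xA, C2 = 0x4, C3 = 0xC, C4 = 0x7

C1: T = 0xA, S = E(K, T) = 0xE; 0x4 ⊕ 0xE = 0xA.
C2: T = 0xB, S = E(K, T) = 0xA; 0xE ⊕ 0xA = 0x4.
C3: T = 0xC, S = E(K, T) = 0x7; 0xB ⊕ 0x7 = 0xC.
C4: T = 0xD, S = E(K, T) = 0x3; 0x4 ⊕ 0x3 = 0x7.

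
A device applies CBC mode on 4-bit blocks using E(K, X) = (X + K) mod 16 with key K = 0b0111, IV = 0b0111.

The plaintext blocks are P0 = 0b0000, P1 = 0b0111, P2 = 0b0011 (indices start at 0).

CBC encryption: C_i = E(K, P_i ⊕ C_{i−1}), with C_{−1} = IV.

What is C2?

C0: P0 ⊕ 0b0111 = 0b0111; E(K, 0b0111) = 0b1110.
C1: P1 ⊕ 0b1110 = 0b1001; E(K, 0b1001) = 0b0000.
C2: P2 ⊕ 0b0000 = 0b0011; E(K, 0b0011) = 0b1010.

C2 = 0b1010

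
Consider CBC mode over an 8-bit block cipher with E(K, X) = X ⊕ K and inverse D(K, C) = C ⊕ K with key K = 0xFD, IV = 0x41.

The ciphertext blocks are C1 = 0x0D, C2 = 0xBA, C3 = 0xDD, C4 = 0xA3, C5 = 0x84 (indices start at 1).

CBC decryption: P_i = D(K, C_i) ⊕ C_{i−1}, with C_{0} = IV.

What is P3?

P3: D(K, 0xDD) = 0x20; 0x20 ⊕ 0xBA = 0x9A.

P3 = 0x9A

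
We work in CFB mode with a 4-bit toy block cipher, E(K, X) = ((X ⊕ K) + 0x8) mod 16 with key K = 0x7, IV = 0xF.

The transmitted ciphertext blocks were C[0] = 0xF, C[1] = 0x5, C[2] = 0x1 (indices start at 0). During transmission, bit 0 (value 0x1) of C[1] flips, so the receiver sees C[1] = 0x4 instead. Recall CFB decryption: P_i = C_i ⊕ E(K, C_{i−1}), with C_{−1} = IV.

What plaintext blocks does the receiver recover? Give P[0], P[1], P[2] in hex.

P[0] = 0xF, P[1] = 0x4, P[2] = 0xA

Only C[1] changed, to 0x4. In CFB, a change in C_i flips the same bit in P_i and garbles P_{i+1}. Decrypting the received ciphertext:
P[0]: E(K, 0xF) = 0x0; 0xF ⊕ 0x0 = 0xF.
P[1]: E(K, 0xF) = 0x0; 0x4 ⊕ 0x0 = 0x4.
P[2]: E(K, 0x4) = 0xB; 0x1 ⊕ 0xB = 0xA.
Blocks that differ from the original plaintext: P[1], P[2].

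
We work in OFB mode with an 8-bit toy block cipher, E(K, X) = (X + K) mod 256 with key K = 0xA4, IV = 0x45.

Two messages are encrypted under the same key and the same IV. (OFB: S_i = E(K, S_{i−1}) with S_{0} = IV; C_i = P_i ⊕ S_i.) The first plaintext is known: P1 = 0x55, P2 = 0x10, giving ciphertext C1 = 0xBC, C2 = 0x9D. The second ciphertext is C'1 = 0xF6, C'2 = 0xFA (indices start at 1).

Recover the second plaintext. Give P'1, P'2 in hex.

In OFB with a reused IV, both messages share the same keystream S_i, so C_i ⊕ C'_i = P_i ⊕ P'_i and thus P'_i = P_i ⊕ C_i ⊕ C'_i.
P'1: 0x55 ⊕ 0xBC ⊕ 0xF6 = 0x1F.
P'2: 0x10 ⊕ 0x9D ⊕ 0xFA = 0x77.

P'1 = 0x1F, P'2 = 0x77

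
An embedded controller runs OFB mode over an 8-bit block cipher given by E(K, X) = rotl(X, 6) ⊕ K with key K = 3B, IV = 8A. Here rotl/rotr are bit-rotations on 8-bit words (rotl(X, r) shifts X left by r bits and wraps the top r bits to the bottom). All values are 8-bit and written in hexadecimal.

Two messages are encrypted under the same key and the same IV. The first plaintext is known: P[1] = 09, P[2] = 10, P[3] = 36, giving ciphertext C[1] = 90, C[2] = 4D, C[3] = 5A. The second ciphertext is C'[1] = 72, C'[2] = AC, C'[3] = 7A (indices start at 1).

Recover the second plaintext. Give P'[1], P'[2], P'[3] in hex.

P'[1] = EB, P'[2] = F1, P'[3] = 16

In OFB with a reused IV, both messages share the same keystream S_i, so C_i ⊕ C'_i = P_i ⊕ P'_i and thus P'_i = P_i ⊕ C_i ⊕ C'_i.
P'[1]: 09 ⊕ 90 ⊕ 72 = EB.
P'[2]: 10 ⊕ 4D ⊕ AC = F1.
P'[3]: 36 ⊕ 5A ⊕ 7A = 16.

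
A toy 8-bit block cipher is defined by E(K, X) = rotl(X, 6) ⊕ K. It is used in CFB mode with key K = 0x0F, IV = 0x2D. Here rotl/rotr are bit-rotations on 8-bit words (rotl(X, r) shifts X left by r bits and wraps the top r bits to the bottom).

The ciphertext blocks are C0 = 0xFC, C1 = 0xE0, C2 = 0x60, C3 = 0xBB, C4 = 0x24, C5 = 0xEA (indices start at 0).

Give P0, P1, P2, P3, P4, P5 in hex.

CFB decryption: P_i = C_i ⊕ E(K, C_{i−1}), with C_{−1} = IV.
P0: E(K, 0x2D) = 0x44; 0xFC ⊕ 0x44 = 0xB8.
P1: E(K, 0xFC) = 0x30; 0xE0 ⊕ 0x30 = 0xD0.
P2: E(K, 0xE0) = 0x37; 0x60 ⊕ 0x37 = 0x57.
P3: E(K, 0x60) = 0x17; 0xBB ⊕ 0x17 = 0xAC.
P4: E(K, 0xBB) = 0xE1; 0x24 ⊕ 0xE1 = 0xC5.
P5: E(K, 0x24) = 0x06; 0xEA ⊕ 0x06 = 0xEC.

P0 = 0xB8, P1 = 0xD0, P2 = 0x57, P3 = 0xAC, P4 = 0xC5, P5 = 0xEC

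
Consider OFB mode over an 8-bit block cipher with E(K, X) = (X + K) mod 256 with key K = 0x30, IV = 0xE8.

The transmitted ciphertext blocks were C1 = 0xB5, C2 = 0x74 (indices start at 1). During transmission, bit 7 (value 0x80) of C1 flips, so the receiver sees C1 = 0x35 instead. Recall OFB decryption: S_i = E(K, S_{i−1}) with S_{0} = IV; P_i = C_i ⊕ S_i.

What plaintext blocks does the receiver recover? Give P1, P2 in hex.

P1 = 0x2D, P2 = 0x3C

Only C1 changed, to 0x35. In OFB, a change in C_i flips the same bit in P_i only; the keystream is unaffected. Decrypting the received ciphertext:
P1: S = E(K, 0xE8) = 0x18; 0x35 ⊕ 0x18 = 0x2D.
P2: S = E(K, 0x18) = 0x48; 0x74 ⊕ 0x48 = 0x3C.
Blocks that differ from the original plaintext: P1.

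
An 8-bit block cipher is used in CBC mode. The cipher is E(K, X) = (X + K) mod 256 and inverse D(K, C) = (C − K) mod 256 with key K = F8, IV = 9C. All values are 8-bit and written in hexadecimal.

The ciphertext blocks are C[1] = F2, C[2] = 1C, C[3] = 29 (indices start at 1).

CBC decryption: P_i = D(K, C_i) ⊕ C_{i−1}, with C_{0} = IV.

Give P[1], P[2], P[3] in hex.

P[1] = 66, P[2] = D6, P[3] = 2D

P[1]: D(K, F2) = FA; FA ⊕ 9C = 66.
P[2]: D(K, 1C) = 24; 24 ⊕ F2 = D6.
P[3]: D(K, 29) = 31; 31 ⊕ 1C = 2D.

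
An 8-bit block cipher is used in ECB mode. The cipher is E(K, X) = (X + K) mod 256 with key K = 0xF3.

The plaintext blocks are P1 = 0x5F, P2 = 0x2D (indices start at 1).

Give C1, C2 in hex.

ECB encryption: C_i = E(K, P_i).
C1: E(K, 0x5F) = 0x52.
C2: E(K, 0x2D) = 0x20.

C1 = 0x52, C2 = 0x20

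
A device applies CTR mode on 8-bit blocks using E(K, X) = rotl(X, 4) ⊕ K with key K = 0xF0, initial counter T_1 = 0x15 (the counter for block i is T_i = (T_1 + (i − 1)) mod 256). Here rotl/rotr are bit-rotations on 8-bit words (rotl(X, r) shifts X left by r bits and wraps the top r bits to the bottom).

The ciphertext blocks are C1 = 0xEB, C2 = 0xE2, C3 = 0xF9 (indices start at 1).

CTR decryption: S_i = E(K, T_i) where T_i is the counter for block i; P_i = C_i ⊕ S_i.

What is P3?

P3 = 0x78

P3: T = 0x17, S = E(K, T) = 0x81; 0xF9 ⊕ 0x81 = 0x78.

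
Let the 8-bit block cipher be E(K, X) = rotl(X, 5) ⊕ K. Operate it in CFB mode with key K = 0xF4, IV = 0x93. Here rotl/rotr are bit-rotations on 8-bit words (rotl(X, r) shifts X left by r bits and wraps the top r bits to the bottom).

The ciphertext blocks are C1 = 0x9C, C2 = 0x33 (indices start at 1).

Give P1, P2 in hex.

P1 = 0x1A, P2 = 0x54

CFB decryption: P_i = C_i ⊕ E(K, C_{i−1}), with C_{0} = IV.
P1: E(K, 0x93) = 0x86; 0x9C ⊕ 0x86 = 0x1A.
P2: E(K, 0x9C) = 0x67; 0x33 ⊕ 0x67 = 0x54.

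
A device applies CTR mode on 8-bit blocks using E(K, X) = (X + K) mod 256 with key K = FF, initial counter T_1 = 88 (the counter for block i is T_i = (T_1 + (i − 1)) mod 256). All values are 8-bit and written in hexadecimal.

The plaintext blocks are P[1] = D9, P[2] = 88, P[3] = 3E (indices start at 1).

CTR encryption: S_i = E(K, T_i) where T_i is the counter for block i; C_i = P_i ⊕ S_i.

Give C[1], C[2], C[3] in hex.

C[1] = 5E, C[2] = 00, C[3] = B7

C[1]: T = 88, S = E(K, T) = 87; D9 ⊕ 87 = 5E.
C[2]: T = 89, S = E(K, T) = 88; 88 ⊕ 88 = 00.
C[3]: T = 8A, S = E(K, T) = 89; 3E ⊕ 89 = B7.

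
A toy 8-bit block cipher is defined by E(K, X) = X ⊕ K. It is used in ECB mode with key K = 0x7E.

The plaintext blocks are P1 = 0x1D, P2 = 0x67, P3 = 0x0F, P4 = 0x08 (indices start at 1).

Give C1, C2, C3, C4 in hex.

C1 = 0x63, C2 = 0x19, C3 = 0x71, C4 = 0x76

ECB encryption: C_i = E(K, P_i).
C1: E(K, 0x1D) = 0x63.
C2: E(K, 0x67) = 0x19.
C3: E(K, 0x0F) = 0x71.
C4: E(K, 0x08) = 0x76.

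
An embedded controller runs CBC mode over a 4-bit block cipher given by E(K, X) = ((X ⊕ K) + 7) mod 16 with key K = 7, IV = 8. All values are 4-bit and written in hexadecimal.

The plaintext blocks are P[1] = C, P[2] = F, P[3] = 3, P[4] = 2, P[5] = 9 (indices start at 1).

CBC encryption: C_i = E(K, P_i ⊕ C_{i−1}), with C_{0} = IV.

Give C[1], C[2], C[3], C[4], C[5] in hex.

C[1]: P[1] ⊕ 8 = 4; E(K, 4) = A.
C[2]: P[2] ⊕ A = 5; E(K, 5) = 9.
C[3]: P[3] ⊕ 9 = A; E(K, A) = 4.
C[4]: P[4] ⊕ 4 = 6; E(K, 6) = 8.
C[5]: P[5] ⊕ 8 = 1; E(K, 1) = D.

C[1] = A, C[2] = 9, C[3] = 4, C[4] = 8, C[5] = D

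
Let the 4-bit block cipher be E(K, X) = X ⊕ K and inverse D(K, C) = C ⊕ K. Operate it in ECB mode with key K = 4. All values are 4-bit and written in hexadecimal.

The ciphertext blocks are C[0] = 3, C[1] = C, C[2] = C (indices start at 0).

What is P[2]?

ECB decryption: P_i = D(K, C_i).
P[2]: D(K, C) = 8.

P[2] = 8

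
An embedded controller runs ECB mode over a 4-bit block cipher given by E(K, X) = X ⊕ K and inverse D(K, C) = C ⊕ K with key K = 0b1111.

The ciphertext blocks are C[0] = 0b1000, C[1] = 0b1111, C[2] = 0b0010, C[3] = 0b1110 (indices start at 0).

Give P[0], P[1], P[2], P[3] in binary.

P[0] = 0b0111, P[1] = 0b0000, P[2] = 0b1101, P[3] = 0b0001

ECB decryption: P_i = D(K, C_i).
P[0]: D(K, 0b1000) = 0b0111.
P[1]: D(K, 0b1111) = 0b0000.
P[2]: D(K, 0b0010) = 0b1101.
P[3]: D(K, 0b1110) = 0b0001.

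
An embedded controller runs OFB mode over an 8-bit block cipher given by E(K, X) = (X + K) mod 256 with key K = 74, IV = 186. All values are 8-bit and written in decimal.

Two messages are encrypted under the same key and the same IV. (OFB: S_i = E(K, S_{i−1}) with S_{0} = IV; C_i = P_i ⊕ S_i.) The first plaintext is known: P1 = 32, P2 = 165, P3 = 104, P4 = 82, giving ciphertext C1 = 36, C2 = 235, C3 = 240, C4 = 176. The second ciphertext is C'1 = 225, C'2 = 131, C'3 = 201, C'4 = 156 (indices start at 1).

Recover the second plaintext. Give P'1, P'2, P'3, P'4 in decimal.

In OFB with a reused IV, both messages share the same keystream S_i, so C_i ⊕ C'_i = P_i ⊕ P'_i and thus P'_i = P_i ⊕ C_i ⊕ C'_i.
P'1: 32 ⊕ 36 ⊕ 225 = 229.
P'2: 165 ⊕ 235 ⊕ 131 = 205.
P'3: 104 ⊕ 240 ⊕ 201 = 81.
P'4: 82 ⊕ 176 ⊕ 156 = 126.

P'1 = 229, P'2 = 205, P'3 = 81, P'4 = 126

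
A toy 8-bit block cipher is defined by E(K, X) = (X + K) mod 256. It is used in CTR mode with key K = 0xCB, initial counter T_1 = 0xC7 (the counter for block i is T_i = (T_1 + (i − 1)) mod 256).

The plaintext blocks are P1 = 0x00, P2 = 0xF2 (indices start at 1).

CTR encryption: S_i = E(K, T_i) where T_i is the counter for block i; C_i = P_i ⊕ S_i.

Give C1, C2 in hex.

C1 = 0x92, C2 = 0x61

C1: T = 0xC7, S = E(K, T) = 0x92; 0x00 ⊕ 0x92 = 0x92.
C2: T = 0xC8, S = E(K, T) = 0x93; 0xF2 ⊕ 0x93 = 0x61.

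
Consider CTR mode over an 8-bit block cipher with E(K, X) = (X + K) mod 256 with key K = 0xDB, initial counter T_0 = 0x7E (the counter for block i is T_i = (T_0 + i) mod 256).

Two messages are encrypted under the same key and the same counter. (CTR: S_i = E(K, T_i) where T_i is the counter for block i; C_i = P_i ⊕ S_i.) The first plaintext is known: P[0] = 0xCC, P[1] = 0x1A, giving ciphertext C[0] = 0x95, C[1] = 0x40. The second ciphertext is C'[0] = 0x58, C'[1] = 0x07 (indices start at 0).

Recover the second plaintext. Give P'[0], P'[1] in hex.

P'[0] = 0x01, P'[1] = 0x5D

In CTR with a reused counter, both messages share the same keystream S_i, so C_i ⊕ C'_i = P_i ⊕ P'_i and thus P'_i = P_i ⊕ C_i ⊕ C'_i.
P'[0]: 0xCC ⊕ 0x95 ⊕ 0x58 = 0x01.
P'[1]: 0x1A ⊕ 0x40 ⊕ 0x07 = 0x5D.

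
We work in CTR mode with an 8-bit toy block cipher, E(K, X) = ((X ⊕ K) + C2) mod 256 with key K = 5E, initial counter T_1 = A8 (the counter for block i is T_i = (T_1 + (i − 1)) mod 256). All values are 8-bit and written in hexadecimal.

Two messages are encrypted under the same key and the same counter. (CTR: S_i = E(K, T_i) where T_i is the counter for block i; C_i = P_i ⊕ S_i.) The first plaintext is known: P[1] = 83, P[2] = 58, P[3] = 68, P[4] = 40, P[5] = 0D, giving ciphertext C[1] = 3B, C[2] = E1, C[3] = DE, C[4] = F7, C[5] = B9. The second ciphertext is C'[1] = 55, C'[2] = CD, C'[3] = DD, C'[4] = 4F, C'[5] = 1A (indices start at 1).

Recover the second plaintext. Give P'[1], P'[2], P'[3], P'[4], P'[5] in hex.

P'[1] = ED, P'[2] = 74, P'[3] = 6B, P'[4] = F8, P'[5] = AE

In CTR with a reused counter, both messages share the same keystream S_i, so C_i ⊕ C'_i = P_i ⊕ P'_i and thus P'_i = P_i ⊕ C_i ⊕ C'_i.
P'[1]: 83 ⊕ 3B ⊕ 55 = ED.
P'[2]: 58 ⊕ E1 ⊕ CD = 74.
P'[3]: 68 ⊕ DE ⊕ DD = 6B.
P'[4]: 40 ⊕ F7 ⊕ 4F = F8.
P'[5]: 0D ⊕ B9 ⊕ 1A = AE.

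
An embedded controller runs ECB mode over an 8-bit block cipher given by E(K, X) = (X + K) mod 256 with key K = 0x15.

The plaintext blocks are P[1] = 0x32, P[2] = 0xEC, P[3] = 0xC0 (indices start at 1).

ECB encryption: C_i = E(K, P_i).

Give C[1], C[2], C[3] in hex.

C[1] = 0x47, C[2] = 0x01, C[3] = 0xD5

C[1]: E(K, 0x32) = 0x47.
C[2]: E(K, 0xEC) = 0x01.
C[3]: E(K, 0xC0) = 0xD5.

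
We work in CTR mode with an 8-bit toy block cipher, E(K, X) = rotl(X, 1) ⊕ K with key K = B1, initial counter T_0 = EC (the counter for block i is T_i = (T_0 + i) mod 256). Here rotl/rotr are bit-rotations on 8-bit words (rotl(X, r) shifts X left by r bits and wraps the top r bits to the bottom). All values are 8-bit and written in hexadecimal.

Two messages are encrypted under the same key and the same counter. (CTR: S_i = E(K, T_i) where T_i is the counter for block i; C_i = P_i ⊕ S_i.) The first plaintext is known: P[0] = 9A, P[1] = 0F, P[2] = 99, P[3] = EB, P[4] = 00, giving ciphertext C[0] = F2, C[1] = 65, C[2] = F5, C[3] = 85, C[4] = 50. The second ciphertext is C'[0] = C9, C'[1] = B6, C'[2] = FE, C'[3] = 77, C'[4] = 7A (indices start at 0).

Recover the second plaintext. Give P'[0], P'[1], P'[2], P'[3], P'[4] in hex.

P'[0] = A1, P'[1] = DC, P'[2] = 92, P'[3] = 19, P'[4] = 2A

In CTR with a reused counter, both messages share the same keystream S_i, so C_i ⊕ C'_i = P_i ⊕ P'_i and thus P'_i = P_i ⊕ C_i ⊕ C'_i.
P'[0]: 9A ⊕ F2 ⊕ C9 = A1.
P'[1]: 0F ⊕ 65 ⊕ B6 = DC.
P'[2]: 99 ⊕ F5 ⊕ FE = 92.
P'[3]: EB ⊕ 85 ⊕ 77 = 19.
P'[4]: 00 ⊕ 50 ⊕ 7A = 2A.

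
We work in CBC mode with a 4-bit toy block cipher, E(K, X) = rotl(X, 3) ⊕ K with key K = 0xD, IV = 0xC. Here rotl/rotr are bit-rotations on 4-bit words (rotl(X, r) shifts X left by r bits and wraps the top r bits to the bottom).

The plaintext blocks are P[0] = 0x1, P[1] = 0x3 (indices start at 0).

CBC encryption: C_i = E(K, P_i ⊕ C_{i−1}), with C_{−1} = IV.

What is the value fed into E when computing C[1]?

C[0]: P[0] ⊕ 0xC = 0xD; E(K, 0xD) = 0x3.
C[1]: P[1] ⊕ 0x3 = 0x0; E(K, 0x0) = 0xD.
So the input to E for block [1] is 0x0.

0x0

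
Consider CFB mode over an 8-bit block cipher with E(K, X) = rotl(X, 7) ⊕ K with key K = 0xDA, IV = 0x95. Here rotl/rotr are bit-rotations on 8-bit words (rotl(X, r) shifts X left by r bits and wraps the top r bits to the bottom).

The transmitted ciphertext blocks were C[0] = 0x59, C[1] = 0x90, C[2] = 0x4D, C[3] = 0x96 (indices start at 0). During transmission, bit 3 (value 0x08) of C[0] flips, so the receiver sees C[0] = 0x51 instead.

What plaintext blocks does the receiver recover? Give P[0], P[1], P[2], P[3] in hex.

CFB decryption: P_i = C_i ⊕ E(K, C_{i−1}), with C_{−1} = IV.
Only C[0] changed, to 0x51. In CFB, a change in C_i flips the same bit in P_i and garbles P_{i+1}. Decrypting the received ciphertext:
P[0]: E(K, 0x95) = 0x10; 0x51 ⊕ 0x10 = 0x41.
P[1]: E(K, 0x51) = 0x72; 0x90 ⊕ 0x72 = 0xE2.
P[2]: E(K, 0x90) = 0x92; 0x4D ⊕ 0x92 = 0xDF.
P[3]: E(K, 0x4D) = 0x7C; 0x96 ⊕ 0x7C = 0xEA.
Blocks that differ from the original plaintext: P[0], P[1].

P[0] = 0x41, P[1] = 0xE2, P[2] = 0xDF, P[3] = 0xEA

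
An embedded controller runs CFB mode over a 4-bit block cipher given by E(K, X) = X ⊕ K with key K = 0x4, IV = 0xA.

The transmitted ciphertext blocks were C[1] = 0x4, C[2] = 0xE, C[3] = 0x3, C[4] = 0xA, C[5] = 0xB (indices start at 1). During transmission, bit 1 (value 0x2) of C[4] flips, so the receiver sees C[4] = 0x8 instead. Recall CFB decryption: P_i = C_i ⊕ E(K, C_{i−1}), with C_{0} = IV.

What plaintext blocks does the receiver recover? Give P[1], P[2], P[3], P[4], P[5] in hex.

P[1] = 0xA, P[2] = 0xE, P[3] = 0x9, P[4] = 0xF, P[5] = 0x7

Only C[4] changed, to 0x8. In CFB, a change in C_i flips the same bit in P_i and garbles P_{i+1}. Decrypting the received ciphertext:
P[1]: E(K, 0xA) = 0xE; 0x4 ⊕ 0xE = 0xA.
P[2]: E(K, 0x4) = 0x0; 0xE ⊕ 0x0 = 0xE.
P[3]: E(K, 0xE) = 0xA; 0x3 ⊕ 0xA = 0x9.
P[4]: E(K, 0x3) = 0x7; 0x8 ⊕ 0x7 = 0xF.
P[5]: E(K, 0x8) = 0xC; 0xB ⊕ 0xC = 0x7.
Blocks that differ from the original plaintext: P[4], P[5].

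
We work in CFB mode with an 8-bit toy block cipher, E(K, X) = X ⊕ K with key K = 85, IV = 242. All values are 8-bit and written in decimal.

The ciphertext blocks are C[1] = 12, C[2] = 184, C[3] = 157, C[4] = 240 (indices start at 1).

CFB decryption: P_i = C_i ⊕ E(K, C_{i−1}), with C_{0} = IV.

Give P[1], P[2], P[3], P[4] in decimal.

P[1]: E(K, 242) = 167; 12 ⊕ 167 = 171.
P[2]: E(K, 12) = 89; 184 ⊕ 89 = 225.
P[3]: E(K, 184) = 237; 157 ⊕ 237 = 112.
P[4]: E(K, 157) = 200; 240 ⊕ 200 = 56.

P[1] = 171, P[2] = 225, P[3] = 112, P[4] = 56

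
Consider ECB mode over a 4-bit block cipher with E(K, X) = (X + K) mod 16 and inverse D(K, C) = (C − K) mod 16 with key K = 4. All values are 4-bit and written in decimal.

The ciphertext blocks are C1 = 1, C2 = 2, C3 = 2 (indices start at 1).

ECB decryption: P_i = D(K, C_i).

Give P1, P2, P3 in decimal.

P1 = 13, P2 = 14, P3 = 14

P1: D(K, 1) = 13.
P2: D(K, 2) = 14.
P3: D(K, 2) = 14.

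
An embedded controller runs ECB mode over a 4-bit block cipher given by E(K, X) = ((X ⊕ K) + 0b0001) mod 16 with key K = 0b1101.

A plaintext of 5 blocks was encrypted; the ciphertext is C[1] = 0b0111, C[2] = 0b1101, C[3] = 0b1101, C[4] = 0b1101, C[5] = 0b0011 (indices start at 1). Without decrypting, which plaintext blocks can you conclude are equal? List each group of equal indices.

ECB encrypts each block independently with the same key, so equal ciphertext blocks imply equal plaintext blocks.
C[2] = C[3] = C[4] = 0b1101, so P[2] = P[3] = P[4].

P[2] = P[3] = P[4]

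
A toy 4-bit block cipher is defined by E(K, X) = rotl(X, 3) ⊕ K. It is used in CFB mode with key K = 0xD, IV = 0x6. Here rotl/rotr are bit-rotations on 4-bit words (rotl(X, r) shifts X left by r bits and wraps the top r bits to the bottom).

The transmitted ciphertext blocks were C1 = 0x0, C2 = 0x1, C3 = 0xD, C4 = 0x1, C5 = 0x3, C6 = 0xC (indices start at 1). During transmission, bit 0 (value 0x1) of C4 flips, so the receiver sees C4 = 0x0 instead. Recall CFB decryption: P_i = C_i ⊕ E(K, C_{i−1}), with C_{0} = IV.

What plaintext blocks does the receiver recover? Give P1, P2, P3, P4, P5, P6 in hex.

P1 = 0xE, P2 = 0xC, P3 = 0x8, P4 = 0x3, P5 = 0xE, P6 = 0x8

Only C4 changed, to 0x0. In CFB, a change in C_i flips the same bit in P_i and garbles P_{i+1}. Decrypting the received ciphertext:
P1: E(K, 0x6) = 0xE; 0x0 ⊕ 0xE = 0xE.
P2: E(K, 0x0) = 0xD; 0x1 ⊕ 0xD = 0xC.
P3: E(K, 0x1) = 0x5; 0xD ⊕ 0x5 = 0x8.
P4: E(K, 0xD) = 0x3; 0x0 ⊕ 0x3 = 0x3.
P5: E(K, 0x0) = 0xD; 0x3 ⊕ 0xD = 0xE.
P6: E(K, 0x3) = 0x4; 0xC ⊕ 0x4 = 0x8.
Blocks that differ from the original plaintext: P4, P5.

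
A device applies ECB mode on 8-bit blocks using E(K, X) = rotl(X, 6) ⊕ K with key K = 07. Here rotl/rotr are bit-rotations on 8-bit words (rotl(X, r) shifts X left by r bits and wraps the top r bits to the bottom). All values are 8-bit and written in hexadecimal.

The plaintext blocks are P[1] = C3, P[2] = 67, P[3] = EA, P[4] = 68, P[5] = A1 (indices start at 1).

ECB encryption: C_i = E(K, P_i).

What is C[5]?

C[5]: E(K, A1) = 6F.

C[5] = 6F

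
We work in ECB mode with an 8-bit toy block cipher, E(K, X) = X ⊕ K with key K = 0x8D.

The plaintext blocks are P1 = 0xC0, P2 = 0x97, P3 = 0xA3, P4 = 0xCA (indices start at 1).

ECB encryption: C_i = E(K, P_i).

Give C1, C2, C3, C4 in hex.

C1: E(K, 0xC0) = 0x4D.
C2: E(K, 0x97) = 0x1A.
C3: E(K, 0xA3) = 0x2E.
C4: E(K, 0xCA) = 0x47.

C1 = 0x4D, C2 = 0x1A, C3 = 0x2E, C4 = 0x47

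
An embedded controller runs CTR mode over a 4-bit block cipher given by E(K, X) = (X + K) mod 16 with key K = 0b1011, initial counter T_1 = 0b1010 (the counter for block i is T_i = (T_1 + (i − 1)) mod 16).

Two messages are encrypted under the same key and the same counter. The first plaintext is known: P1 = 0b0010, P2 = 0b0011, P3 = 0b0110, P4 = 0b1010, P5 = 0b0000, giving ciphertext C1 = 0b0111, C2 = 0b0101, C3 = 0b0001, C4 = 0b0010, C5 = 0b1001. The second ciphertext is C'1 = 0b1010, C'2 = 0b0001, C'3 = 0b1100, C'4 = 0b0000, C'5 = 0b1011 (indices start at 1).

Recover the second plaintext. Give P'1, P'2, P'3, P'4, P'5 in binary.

In CTR with a reused counter, both messages share the same keystream S_i, so C_i ⊕ C'_i = P_i ⊕ P'_i and thus P'_i = P_i ⊕ C_i ⊕ C'_i.
P'1: 0b0010 ⊕ 0b0111 ⊕ 0b1010 = 0b1111.
P'2: 0b0011 ⊕ 0b0101 ⊕ 0b0001 = 0b0111.
P'3: 0b0110 ⊕ 0b0001 ⊕ 0b1100 = 0b1011.
P'4: 0b1010 ⊕ 0b0010 ⊕ 0b0000 = 0b1000.
P'5: 0b0000 ⊕ 0b1001 ⊕ 0b1011 = 0b0010.

P'1 = 0b1111, P'2 = 0b0111, P'3 = 0b1011, P'4 = 0b1000, P'5 = 0b0010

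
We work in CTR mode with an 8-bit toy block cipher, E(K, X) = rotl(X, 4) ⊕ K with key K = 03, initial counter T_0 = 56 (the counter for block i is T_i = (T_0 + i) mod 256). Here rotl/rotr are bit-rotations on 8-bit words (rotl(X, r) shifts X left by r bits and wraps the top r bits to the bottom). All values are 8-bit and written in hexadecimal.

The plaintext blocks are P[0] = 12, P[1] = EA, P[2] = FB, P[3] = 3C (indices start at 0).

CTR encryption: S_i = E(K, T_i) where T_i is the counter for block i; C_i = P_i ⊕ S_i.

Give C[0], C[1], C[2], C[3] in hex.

C[0]: T = 56, S = E(K, T) = 66; 12 ⊕ 66 = 74.
C[1]: T = 57, S = E(K, T) = 76; EA ⊕ 76 = 9C.
C[2]: T = 58, S = E(K, T) = 86; FB ⊕ 86 = 7D.
C[3]: T = 59, S = E(K, T) = 96; 3C ⊕ 96 = AA.

C[0] = 74, C[1] = 9C, C[2] = 7D, C[3] = AA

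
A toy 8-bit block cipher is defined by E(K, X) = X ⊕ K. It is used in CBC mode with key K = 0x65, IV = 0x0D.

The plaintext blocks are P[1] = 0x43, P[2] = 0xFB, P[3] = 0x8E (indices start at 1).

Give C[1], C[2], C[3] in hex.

CBC encryption: C_i = E(K, P_i ⊕ C_{i−1}), with C_{0} = IV.
C[1]: P[1] ⊕ 0x0D = 0x4E; E(K, 0x4E) = 0x2B.
C[2]: P[2] ⊕ 0x2B = 0xD0; E(K, 0xD0) = 0xB5.
C[3]: P[3] ⊕ 0xB5 = 0x3B; E(K, 0x3B) = 0x5E.

C[1] = 0x2B, C[2] = 0xB5, C[3] = 0x5E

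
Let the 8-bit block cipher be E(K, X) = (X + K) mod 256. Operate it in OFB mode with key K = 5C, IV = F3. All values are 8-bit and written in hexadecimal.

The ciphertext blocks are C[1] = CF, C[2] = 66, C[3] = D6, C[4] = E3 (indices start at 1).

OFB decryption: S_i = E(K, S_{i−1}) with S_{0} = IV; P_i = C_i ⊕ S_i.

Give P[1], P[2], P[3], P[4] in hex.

P[1] = 80, P[2] = CD, P[3] = D1, P[4] = 80

P[1]: S = E(K, F3) = 4F; CF ⊕ 4F = 80.
P[2]: S = E(K, 4F) = AB; 66 ⊕ AB = CD.
P[3]: S = E(K, AB) = 07; D6 ⊕ 07 = D1.
P[4]: S = E(K, 07) = 63; E3 ⊕ 63 = 80.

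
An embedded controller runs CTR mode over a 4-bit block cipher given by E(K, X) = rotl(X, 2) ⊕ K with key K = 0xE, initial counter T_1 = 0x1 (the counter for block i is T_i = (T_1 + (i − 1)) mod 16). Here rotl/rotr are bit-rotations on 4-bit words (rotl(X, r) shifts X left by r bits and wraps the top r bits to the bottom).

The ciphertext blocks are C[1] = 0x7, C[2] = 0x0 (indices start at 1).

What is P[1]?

CTR decryption: S_i = E(K, T_i) where T_i is the counter for block i; P_i = C_i ⊕ S_i.
P[1]: T = 0x1, S = E(K, T) = 0xA; 0x7 ⊕ 0xA = 0xD.

P[1] = 0xD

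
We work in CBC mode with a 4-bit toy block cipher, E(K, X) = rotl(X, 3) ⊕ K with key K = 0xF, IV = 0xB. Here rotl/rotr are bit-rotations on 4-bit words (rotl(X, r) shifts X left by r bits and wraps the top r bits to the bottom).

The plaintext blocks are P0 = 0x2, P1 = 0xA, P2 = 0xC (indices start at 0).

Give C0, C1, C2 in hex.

CBC encryption: C_i = E(K, P_i ⊕ C_{i−1}), with C_{−1} = IV.
C0: P0 ⊕ 0xB = 0x9; E(K, 0x9) = 0x3.
C1: P1 ⊕ 0x3 = 0x9; E(K, 0x9) = 0x3.
C2: P2 ⊕ 0x3 = 0xF; E(K, 0xF) = 0x0.

C0 = 0x3, C1 = 0x3, C2 = 0x0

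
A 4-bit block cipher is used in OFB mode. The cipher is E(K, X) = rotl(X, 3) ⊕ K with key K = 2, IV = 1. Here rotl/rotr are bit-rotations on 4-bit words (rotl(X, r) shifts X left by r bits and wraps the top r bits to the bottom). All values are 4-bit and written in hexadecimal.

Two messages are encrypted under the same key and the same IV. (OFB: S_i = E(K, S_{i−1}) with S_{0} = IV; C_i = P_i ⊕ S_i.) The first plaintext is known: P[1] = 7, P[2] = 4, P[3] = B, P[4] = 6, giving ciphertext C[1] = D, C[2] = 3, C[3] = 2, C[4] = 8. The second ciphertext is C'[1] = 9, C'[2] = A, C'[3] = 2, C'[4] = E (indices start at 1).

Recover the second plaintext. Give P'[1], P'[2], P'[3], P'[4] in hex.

In OFB with a reused IV, both messages share the same keystream S_i, so C_i ⊕ C'_i = P_i ⊕ P'_i and thus P'_i = P_i ⊕ C_i ⊕ C'_i.
P'[1]: 7 ⊕ D ⊕ 9 = 3.
P'[2]: 4 ⊕ 3 ⊕ A = D.
P'[3]: B ⊕ 2 ⊕ 2 = B.
P'[4]: 6 ⊕ 8 ⊕ E = 0.

P'[1] = 3, P'[2] = D, P'[3] = B, P'[4] = 0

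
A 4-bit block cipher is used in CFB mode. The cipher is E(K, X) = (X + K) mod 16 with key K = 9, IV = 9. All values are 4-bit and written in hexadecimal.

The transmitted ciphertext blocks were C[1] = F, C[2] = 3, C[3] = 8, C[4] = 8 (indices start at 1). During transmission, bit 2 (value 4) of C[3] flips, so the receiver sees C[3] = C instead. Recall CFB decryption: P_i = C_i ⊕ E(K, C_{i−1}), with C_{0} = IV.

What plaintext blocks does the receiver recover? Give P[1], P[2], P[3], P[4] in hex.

P[1] = D, P[2] = B, P[3] = 0, P[4] = D

Only C[3] changed, to C. In CFB, a change in C_i flips the same bit in P_i and garbles P_{i+1}. Decrypting the received ciphertext:
P[1]: E(K, 9) = 2; F ⊕ 2 = D.
P[2]: E(K, F) = 8; 3 ⊕ 8 = B.
P[3]: E(K, 3) = C; C ⊕ C = 0.
P[4]: E(K, C) = 5; 8 ⊕ 5 = D.
Blocks that differ from the original plaintext: P[3], P[4].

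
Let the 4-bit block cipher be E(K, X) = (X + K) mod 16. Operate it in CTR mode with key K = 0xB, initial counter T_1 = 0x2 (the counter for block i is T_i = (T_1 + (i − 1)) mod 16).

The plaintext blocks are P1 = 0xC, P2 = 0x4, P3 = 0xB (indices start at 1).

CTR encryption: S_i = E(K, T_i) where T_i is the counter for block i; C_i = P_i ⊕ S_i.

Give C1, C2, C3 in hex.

C1 = 0x1, C2 = 0xA, C3 = 0x4

C1: T = 0x2, S = E(K, T) = 0xD; 0xC ⊕ 0xD = 0x1.
C2: T = 0x3, S = E(K, T) = 0xE; 0x4 ⊕ 0xE = 0xA.
C3: T = 0x4, S = E(K, T) = 0xF; 0xB ⊕ 0xF = 0x4.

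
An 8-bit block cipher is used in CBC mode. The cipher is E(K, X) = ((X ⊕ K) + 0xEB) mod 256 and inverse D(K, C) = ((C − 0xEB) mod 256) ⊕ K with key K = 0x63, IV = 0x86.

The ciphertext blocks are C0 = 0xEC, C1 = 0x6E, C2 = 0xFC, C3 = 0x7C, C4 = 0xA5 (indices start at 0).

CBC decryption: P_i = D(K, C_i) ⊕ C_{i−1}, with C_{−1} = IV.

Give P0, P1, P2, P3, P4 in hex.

P0: D(K, 0xEC) = 0x62; 0x62 ⊕ 0x86 = 0xE4.
P1: D(K, 0x6E) = 0xE0; 0xE0 ⊕ 0xEC = 0x0C.
P2: D(K, 0xFC) = 0x72; 0x72 ⊕ 0x6E = 0x1C.
P3: D(K, 0x7C) = 0xF2; 0xF2 ⊕ 0xFC = 0x0E.
P4: D(K, 0xA5) = 0xD9; 0xD9 ⊕ 0x7C = 0xA5.

P0 = 0xE4, P1 = 0x0C, P2 = 0x1C, P3 = 0x0E, P4 = 0xA5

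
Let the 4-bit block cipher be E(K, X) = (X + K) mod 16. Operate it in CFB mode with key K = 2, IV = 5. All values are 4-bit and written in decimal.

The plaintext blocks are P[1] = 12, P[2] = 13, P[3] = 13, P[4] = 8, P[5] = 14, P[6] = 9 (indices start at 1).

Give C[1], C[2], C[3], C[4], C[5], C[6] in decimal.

C[1] = 11, C[2] = 0, C[3] = 15, C[4] = 9, C[5] = 5, C[6] = 14

CFB encryption: C_i = P_i ⊕ E(K, C_{i−1}), with C_{0} = IV.
C[1]: E(K, 5) = 7; 12 ⊕ 7 = 11.
C[2]: E(K, 11) = 13; 13 ⊕ 13 = 0.
C[3]: E(K, 0) = 2; 13 ⊕ 2 = 15.
C[4]: E(K, 15) = 1; 8 ⊕ 1 = 9.
C[5]: E(K, 9) = 11; 14 ⊕ 11 = 5.
C[6]: E(K, 5) = 7; 9 ⊕ 7 = 14.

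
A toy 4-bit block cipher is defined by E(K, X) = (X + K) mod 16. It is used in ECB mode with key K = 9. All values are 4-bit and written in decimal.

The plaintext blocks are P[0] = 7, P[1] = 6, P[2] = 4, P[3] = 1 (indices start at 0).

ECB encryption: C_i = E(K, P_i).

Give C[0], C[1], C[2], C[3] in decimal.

C[0] = 0, C[1] = 15, C[2] = 13, C[3] = 10

C[0]: E(K, 7) = 0.
C[1]: E(K, 6) = 15.
C[2]: E(K, 4) = 13.
C[3]: E(K, 1) = 10.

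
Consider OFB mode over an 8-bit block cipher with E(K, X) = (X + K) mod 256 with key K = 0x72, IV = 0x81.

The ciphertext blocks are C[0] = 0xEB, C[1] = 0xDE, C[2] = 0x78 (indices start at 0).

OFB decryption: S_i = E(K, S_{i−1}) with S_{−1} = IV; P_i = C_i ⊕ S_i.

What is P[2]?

P[0]: S = E(K, 0x81) = 0xF3; 0xEB ⊕ 0xF3 = 0x18.
P[1]: S = E(K, 0xF3) = 0x65; 0xDE ⊕ 0x65 = 0xBB.
P[2]: S = E(K, 0x65) = 0xD7; 0x78 ⊕ 0xD7 = 0xAF.

P[2] = 0xAF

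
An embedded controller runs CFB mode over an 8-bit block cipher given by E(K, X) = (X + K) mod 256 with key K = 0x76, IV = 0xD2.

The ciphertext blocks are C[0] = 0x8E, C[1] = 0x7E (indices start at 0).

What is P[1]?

P[1] = 0x7A

CFB decryption: P_i = C_i ⊕ E(K, C_{i−1}), with C_{−1} = IV.
P[1]: E(K, 0x8E) = 0x04; 0x7E ⊕ 0x04 = 0x7A.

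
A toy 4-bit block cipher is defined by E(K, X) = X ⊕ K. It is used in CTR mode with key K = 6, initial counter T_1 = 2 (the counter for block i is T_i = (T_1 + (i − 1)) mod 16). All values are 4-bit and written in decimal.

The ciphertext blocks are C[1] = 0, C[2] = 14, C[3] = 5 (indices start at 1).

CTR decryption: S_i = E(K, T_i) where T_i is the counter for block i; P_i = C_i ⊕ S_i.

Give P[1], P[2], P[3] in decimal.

P[1]: T = 2, S = E(K, T) = 4; 0 ⊕ 4 = 4.
P[2]: T = 3, S = E(K, T) = 5; 14 ⊕ 5 = 11.
P[3]: T = 4, S = E(K, T) = 2; 5 ⊕ 2 = 7.

P[1] = 4, P[2] = 11, P[3] = 7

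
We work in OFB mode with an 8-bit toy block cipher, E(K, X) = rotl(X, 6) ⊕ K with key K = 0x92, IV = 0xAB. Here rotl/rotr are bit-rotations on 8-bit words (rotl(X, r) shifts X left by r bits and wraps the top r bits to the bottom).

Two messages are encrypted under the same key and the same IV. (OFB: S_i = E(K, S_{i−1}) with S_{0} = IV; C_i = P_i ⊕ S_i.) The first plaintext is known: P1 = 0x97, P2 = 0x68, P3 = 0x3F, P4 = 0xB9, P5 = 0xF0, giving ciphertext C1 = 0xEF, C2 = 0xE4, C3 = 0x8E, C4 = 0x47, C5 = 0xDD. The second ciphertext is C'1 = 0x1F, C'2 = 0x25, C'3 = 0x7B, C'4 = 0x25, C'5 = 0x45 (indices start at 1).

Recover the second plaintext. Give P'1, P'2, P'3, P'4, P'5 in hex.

P'1 = 0x67, P'2 = 0xA9, P'3 = 0xCA, P'4 = 0xDB, P'5 = 0x68

In OFB with a reused IV, both messages share the same keystream S_i, so C_i ⊕ C'_i = P_i ⊕ P'_i and thus P'_i = P_i ⊕ C_i ⊕ C'_i.
P'1: 0x97 ⊕ 0xEF ⊕ 0x1F = 0x67.
P'2: 0x68 ⊕ 0xE4 ⊕ 0x25 = 0xA9.
P'3: 0x3F ⊕ 0x8E ⊕ 0x7B = 0xCA.
P'4: 0xB9 ⊕ 0x47 ⊕ 0x25 = 0xDB.
P'5: 0xF0 ⊕ 0xDD ⊕ 0x45 = 0x68.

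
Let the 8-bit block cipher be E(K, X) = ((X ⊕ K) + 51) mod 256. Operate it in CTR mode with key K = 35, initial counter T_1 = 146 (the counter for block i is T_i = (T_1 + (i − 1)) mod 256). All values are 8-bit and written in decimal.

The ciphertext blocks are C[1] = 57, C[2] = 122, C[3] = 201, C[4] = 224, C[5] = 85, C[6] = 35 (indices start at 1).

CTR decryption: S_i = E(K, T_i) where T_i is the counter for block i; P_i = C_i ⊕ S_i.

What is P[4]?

P[4] = 9

P[4]: T = 149, S = E(K, T) = 233; 224 ⊕ 233 = 9.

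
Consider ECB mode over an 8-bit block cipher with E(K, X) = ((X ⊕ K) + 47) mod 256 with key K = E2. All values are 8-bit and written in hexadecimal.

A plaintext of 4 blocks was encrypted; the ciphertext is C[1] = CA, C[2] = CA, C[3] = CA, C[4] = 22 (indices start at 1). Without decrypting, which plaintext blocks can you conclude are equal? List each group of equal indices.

P[1] = P[2] = P[3]

ECB encrypts each block independently with the same key, so equal ciphertext blocks imply equal plaintext blocks.
C[1] = C[2] = C[3] = CA, so P[1] = P[2] = P[3].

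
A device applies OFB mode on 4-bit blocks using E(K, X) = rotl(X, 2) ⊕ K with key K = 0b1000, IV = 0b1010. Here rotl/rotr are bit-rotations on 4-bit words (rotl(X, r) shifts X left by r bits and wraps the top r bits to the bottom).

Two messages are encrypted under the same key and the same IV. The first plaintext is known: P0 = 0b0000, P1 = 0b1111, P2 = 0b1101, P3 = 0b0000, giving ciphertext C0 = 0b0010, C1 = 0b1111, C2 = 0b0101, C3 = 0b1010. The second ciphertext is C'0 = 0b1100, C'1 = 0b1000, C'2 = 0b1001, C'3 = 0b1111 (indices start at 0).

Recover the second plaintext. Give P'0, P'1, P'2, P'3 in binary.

P'0 = 0b1110, P'1 = 0b1000, P'2 = 0b0001, P'3 = 0b0101

In OFB with a reused IV, both messages share the same keystream S_i, so C_i ⊕ C'_i = P_i ⊕ P'_i and thus P'_i = P_i ⊕ C_i ⊕ C'_i.
P'0: 0b0000 ⊕ 0b0010 ⊕ 0b1100 = 0b1110.
P'1: 0b1111 ⊕ 0b1111 ⊕ 0b1000 = 0b1000.
P'2: 0b1101 ⊕ 0b0101 ⊕ 0b1001 = 0b0001.
P'3: 0b0000 ⊕ 0b1010 ⊕ 0b1111 = 0b0101.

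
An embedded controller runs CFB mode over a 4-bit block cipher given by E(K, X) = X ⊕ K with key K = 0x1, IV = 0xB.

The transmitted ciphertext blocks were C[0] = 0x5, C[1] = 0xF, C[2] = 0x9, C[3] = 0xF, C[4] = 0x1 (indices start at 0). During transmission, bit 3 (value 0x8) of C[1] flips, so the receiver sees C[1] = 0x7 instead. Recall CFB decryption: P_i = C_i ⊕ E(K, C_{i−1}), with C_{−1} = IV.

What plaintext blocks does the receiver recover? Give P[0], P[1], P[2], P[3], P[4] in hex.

P[0] = 0xF, P[1] = 0x3, P[2] = 0xF, P[3] = 0x7, P[4] = 0xF

Only C[1] changed, to 0x7. In CFB, a change in C_i flips the same bit in P_i and garbles P_{i+1}. Decrypting the received ciphertext:
P[0]: E(K, 0xB) = 0xA; 0x5 ⊕ 0xA = 0xF.
P[1]: E(K, 0x5) = 0x4; 0x7 ⊕ 0x4 = 0x3.
P[2]: E(K, 0x7) = 0x6; 0x9 ⊕ 0x6 = 0xF.
P[3]: E(K, 0x9) = 0x8; 0xF ⊕ 0x8 = 0x7.
P[4]: E(K, 0xF) = 0xE; 0x1 ⊕ 0xE = 0xF.
Blocks that differ from the original plaintext: P[1], P[2].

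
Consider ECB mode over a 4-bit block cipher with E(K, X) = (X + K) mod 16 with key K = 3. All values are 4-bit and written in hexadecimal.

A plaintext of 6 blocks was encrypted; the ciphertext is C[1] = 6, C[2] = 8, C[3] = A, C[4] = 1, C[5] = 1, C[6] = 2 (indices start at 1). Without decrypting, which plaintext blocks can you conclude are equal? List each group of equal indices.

ECB encrypts each block independently with the same key, so equal ciphertext blocks imply equal plaintext blocks.
C[4] = C[5] = 1, so P[4] = P[5].

P[4] = P[5]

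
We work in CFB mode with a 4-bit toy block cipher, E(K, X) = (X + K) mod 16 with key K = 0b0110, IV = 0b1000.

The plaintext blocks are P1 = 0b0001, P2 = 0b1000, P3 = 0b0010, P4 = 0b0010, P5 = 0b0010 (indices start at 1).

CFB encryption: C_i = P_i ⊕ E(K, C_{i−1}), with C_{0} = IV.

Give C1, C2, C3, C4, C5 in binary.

C1 = 0b1111, C2 = 0b1101, C3 = 0b0001, C4 = 0b0101, C5 = 0b1001

C1: E(K, 0b1000) = 0b1110; 0b0001 ⊕ 0b1110 = 0b1111.
C2: E(K, 0b1111) = 0b0101; 0b1000 ⊕ 0b0101 = 0b1101.
C3: E(K, 0b1101) = 0b0011; 0b0010 ⊕ 0b0011 = 0b0001.
C4: E(K, 0b0001) = 0b0111; 0b0010 ⊕ 0b0111 = 0b0101.
C5: E(K, 0b0101) = 0b1011; 0b0010 ⊕ 0b1011 = 0b1001.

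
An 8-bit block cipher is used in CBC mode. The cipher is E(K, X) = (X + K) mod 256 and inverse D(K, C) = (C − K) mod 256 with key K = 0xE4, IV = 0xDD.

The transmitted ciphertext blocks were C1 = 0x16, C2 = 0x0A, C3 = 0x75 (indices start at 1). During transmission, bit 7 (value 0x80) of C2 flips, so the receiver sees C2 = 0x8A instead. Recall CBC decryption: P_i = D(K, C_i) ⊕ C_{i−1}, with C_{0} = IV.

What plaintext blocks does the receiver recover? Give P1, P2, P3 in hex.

P1 = 0xEF, P2 = 0xB0, P3 = 0x1B

Only C2 changed, to 0x8A. In CBC, a change in C_i garbles P_i and flips the same bit in P_{i+1}. Decrypting the received ciphertext:
P1: D(K, 0x16) = 0x32; 0x32 ⊕ 0xDD = 0xEF.
P2: D(K, 0x8A) = 0xA6; 0xA6 ⊕ 0x16 = 0xB0.
P3: D(K, 0x75) = 0x91; 0x91 ⊕ 0x8A = 0x1B.
Blocks that differ from the original plaintext: P2, P3.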